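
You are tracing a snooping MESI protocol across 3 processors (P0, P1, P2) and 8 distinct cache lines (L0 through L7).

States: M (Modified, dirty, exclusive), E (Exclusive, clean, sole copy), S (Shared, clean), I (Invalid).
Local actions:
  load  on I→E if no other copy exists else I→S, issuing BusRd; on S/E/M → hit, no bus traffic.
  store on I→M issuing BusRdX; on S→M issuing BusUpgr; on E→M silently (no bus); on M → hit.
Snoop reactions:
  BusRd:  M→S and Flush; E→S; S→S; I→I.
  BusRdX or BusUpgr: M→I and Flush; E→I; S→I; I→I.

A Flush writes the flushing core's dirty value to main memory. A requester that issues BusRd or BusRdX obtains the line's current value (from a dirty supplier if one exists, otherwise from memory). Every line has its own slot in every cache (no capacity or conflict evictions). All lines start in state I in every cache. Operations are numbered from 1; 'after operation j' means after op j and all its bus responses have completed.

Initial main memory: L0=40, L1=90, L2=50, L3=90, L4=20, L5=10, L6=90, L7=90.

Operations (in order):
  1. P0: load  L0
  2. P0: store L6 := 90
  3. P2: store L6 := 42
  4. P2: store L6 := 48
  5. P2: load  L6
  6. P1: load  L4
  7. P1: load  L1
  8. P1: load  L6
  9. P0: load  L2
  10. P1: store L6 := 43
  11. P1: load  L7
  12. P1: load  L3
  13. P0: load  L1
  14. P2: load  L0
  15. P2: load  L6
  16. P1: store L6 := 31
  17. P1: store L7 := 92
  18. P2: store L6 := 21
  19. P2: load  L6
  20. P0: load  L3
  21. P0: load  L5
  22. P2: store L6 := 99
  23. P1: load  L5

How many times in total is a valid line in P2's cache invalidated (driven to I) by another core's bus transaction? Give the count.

  op1 P0: load  L0 → E/I/I on L0; bus BusRd; mem=40
  op2 P0: store L6 := 90 → M/I/I on L6; bus BusRdX; mem=90
  op3 P2: store L6 := 42 → I/I/M on L6; bus BusRdX Flush; mem=90
  op4 P2: store L6 := 48 → I/I/M on L6; bus (none); mem=90
  op5 P2: load  L6 → I/I/M on L6; bus (none); mem=90
  op6 P1: load  L4 → I/E/I on L4; bus BusRd; mem=20
  op7 P1: load  L1 → I/E/I on L1; bus BusRd; mem=90
  op8 P1: load  L6 → I/S/S on L6; bus BusRd Flush; mem=48
  op9 P0: load  L2 → E/I/I on L2; bus BusRd; mem=50
  op10 P1: store L6 := 43 → I/M/I on L6; bus BusUpgr; mem=48
  op11 P1: load  L7 → I/E/I on L7; bus BusRd; mem=90
  op12 P1: load  L3 → I/E/I on L3; bus BusRd; mem=90
  op13 P0: load  L1 → S/S/I on L1; bus BusRd; mem=90
  op14 P2: load  L0 → S/I/S on L0; bus BusRd; mem=40
  op15 P2: load  L6 → I/S/S on L6; bus BusRd Flush; mem=43
  op16 P1: store L6 := 31 → I/M/I on L6; bus BusUpgr; mem=43
  op17 P1: store L7 := 92 → I/M/I on L7; bus (none); mem=90
  op18 P2: store L6 := 21 → I/I/M on L6; bus BusRdX Flush; mem=31
  op19 P2: load  L6 → I/I/M on L6; bus (none); mem=31
  op20 P0: load  L3 → S/S/I on L3; bus BusRd; mem=90
  op21 P0: load  L5 → E/I/I on L5; bus BusRd; mem=10
  op22 P2: store L6 := 99 → I/I/M on L6; bus (none); mem=31
  op23 P1: load  L5 → S/S/I on L5; bus BusRd; mem=10

invalidations = 2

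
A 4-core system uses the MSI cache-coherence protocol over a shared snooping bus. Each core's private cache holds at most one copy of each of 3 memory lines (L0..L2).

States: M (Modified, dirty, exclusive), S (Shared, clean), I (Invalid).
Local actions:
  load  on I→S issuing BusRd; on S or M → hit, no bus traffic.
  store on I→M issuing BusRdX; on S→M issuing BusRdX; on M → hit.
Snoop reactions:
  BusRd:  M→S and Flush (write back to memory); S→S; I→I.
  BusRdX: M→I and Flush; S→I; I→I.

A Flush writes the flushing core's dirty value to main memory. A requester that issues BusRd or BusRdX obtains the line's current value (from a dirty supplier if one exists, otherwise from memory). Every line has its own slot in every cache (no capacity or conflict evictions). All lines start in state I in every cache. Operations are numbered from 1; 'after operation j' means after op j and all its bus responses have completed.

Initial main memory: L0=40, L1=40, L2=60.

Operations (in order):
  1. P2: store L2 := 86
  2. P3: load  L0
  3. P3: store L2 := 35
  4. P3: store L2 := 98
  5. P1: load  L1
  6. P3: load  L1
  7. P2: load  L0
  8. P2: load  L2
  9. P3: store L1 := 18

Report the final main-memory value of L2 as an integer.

[1] P2: store L2 := 86 | P0:I, P1:I, P2:M(86), P3:I | bus: BusRdX
[2] P3: load  L0 | P0:I, P1:I, P2:I, P3:S(40) | bus: BusRd
[3] P3: store L2 := 35 | P0:I, P1:I, P2:I, P3:M(35) | bus: BusRdX,Flush
[4] P3: store L2 := 98 | P0:I, P1:I, P2:I, P3:M(98) | bus: none
[5] P1: load  L1 | P0:I, P1:S(40), P2:I, P3:I | bus: BusRd
[6] P3: load  L1 | P0:I, P1:S(40), P2:I, P3:S(40) | bus: BusRd
[7] P2: load  L0 | P0:I, P1:I, P2:S(40), P3:S(40) | bus: BusRd
[8] P2: load  L2 | P0:I, P1:I, P2:S(98), P3:S(98) | bus: BusRd,Flush
[9] P3: store L1 := 18 | P0:I, P1:I, P2:I, P3:M(18) | bus: BusRdX

memory[L2] = 98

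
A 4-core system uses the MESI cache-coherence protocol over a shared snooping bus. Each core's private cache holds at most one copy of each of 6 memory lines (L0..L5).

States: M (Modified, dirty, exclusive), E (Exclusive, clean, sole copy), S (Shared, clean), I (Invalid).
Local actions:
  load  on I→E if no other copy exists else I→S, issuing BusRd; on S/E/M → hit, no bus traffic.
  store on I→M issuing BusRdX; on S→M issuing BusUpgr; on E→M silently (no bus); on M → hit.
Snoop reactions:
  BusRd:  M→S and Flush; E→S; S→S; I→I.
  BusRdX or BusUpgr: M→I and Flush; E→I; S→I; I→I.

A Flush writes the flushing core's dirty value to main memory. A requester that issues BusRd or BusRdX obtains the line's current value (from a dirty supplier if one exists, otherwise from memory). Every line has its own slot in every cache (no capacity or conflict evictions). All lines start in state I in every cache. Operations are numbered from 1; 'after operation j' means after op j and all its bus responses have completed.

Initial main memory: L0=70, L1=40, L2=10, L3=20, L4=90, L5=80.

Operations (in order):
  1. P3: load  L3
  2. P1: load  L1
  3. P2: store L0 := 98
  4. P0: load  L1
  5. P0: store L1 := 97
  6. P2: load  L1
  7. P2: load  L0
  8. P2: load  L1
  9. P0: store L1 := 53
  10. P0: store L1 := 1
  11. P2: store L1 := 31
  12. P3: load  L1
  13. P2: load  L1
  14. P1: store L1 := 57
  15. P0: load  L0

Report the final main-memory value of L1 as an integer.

1. P3: load  L3  bus=[BusRd]  L3: P0=I P1=I P2=I P3=E  mem[L3]=20
2. P1: load  L1  bus=[BusRd]  L1: P0=I P1=E P2=I P3=I  mem[L1]=40
3. P2: store L0 := 98  bus=[BusRdX]  L0: P0=I P1=I P2=M P3=I  mem[L0]=70
4. P0: load  L1  bus=[BusRd]  L1: P0=S P1=S P2=I P3=I  mem[L1]=40
5. P0: store L1 := 97  bus=[BusUpgr]  L1: P0=M P1=I P2=I P3=I  mem[L1]=40
6. P2: load  L1  bus=[BusRd,Flush]  L1: P0=S P1=I P2=S P3=I  mem[L1]=97
7. P2: load  L0  bus=[-]  L0: P0=I P1=I P2=M P3=I  mem[L0]=70
8. P2: load  L1  bus=[-]  L1: P0=S P1=I P2=S P3=I  mem[L1]=97
9. P0: store L1 := 53  bus=[BusUpgr]  L1: P0=M P1=I P2=I P3=I  mem[L1]=97
10. P0: store L1 := 1  bus=[-]  L1: P0=M P1=I P2=I P3=I  mem[L1]=97
11. P2: store L1 := 31  bus=[BusRdX,Flush]  L1: P0=I P1=I P2=M P3=I  mem[L1]=1
12. P3: load  L1  bus=[BusRd,Flush]  L1: P0=I P1=I P2=S P3=S  mem[L1]=31
13. P2: load  L1  bus=[-]  L1: P0=I P1=I P2=S P3=S  mem[L1]=31
14. P1: store L1 := 57  bus=[BusRdX]  L1: P0=I P1=M P2=I P3=I  mem[L1]=31
15. P0: load  L0  bus=[BusRd,Flush]  L0: P0=S P1=I P2=S P3=I  mem[L0]=98

memory[L1] = 31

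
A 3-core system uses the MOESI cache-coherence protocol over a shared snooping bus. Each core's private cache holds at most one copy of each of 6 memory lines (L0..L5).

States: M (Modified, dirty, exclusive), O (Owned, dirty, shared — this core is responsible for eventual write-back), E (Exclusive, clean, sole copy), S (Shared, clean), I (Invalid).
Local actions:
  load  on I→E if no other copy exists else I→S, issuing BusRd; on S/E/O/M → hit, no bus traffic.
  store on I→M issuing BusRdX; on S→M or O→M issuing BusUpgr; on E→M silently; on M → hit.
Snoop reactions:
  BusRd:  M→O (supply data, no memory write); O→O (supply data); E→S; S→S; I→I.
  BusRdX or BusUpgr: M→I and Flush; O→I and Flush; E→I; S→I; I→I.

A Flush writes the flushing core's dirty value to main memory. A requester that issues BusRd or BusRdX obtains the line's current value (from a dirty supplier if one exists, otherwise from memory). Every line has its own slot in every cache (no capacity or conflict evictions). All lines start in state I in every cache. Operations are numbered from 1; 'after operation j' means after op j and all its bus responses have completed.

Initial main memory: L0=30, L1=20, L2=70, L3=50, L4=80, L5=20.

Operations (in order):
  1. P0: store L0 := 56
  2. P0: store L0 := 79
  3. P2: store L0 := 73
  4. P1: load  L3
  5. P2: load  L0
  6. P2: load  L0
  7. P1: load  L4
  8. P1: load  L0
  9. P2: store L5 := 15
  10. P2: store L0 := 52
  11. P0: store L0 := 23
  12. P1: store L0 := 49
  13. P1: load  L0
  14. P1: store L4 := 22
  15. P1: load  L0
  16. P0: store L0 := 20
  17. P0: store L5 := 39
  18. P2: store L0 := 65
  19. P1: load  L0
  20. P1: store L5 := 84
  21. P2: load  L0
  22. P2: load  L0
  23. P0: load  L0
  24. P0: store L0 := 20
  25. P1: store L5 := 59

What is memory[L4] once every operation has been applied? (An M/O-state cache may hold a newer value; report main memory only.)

step 1: P0: store L0 := 56  ⟶  MII  (L0)  txn=BusRdX  M[L0]=30
step 2: P0: store L0 := 79  ⟶  MII  (L0)  txn=∅  M[L0]=30
step 3: P2: store L0 := 73  ⟶  IIM  (L0)  txn=BusRdX+Flush  M[L0]=79
step 4: P1: load  L3  ⟶  IEI  (L3)  txn=BusRd  M[L3]=50
step 5: P2: load  L0  ⟶  IIM  (L0)  txn=∅  M[L0]=79
step 6: P2: load  L0  ⟶  IIM  (L0)  txn=∅  M[L0]=79
step 7: P1: load  L4  ⟶  IEI  (L4)  txn=BusRd  M[L4]=80
step 8: P1: load  L0  ⟶  ISO  (L0)  txn=BusRd  M[L0]=79
step 9: P2: store L5 := 15  ⟶  IIM  (L5)  txn=BusRdX  M[L5]=20
step 10: P2: store L0 := 52  ⟶  IIM  (L0)  txn=BusUpgr  M[L0]=79
step 11: P0: store L0 := 23  ⟶  MII  (L0)  txn=BusRdX+Flush  M[L0]=52
step 12: P1: store L0 := 49  ⟶  IMI  (L0)  txn=BusRdX+Flush  M[L0]=23
step 13: P1: load  L0  ⟶  IMI  (L0)  txn=∅  M[L0]=23
step 14: P1: store L4 := 22  ⟶  IMI  (L4)  txn=∅  M[L4]=80
step 15: P1: load  L0  ⟶  IMI  (L0)  txn=∅  M[L0]=23
step 16: P0: store L0 := 20  ⟶  MII  (L0)  txn=BusRdX+Flush  M[L0]=49
step 17: P0: store L5 := 39  ⟶  MII  (L5)  txn=BusRdX+Flush  M[L5]=15
step 18: P2: store L0 := 65  ⟶  IIM  (L0)  txn=BusRdX+Flush  M[L0]=20
step 19: P1: load  L0  ⟶  ISO  (L0)  txn=BusRd  M[L0]=20
step 20: P1: store L5 := 84  ⟶  IMI  (L5)  txn=BusRdX+Flush  M[L5]=39
step 21: P2: load  L0  ⟶  ISO  (L0)  txn=∅  M[L0]=20
step 22: P2: load  L0  ⟶  ISO  (L0)  txn=∅  M[L0]=20
step 23: P0: load  L0  ⟶  SSO  (L0)  txn=BusRd  M[L0]=20
step 24: P0: store L0 := 20  ⟶  MII  (L0)  txn=BusUpgr+Flush  M[L0]=65
step 25: P1: store L5 := 59  ⟶  IMI  (L5)  txn=∅  M[L5]=39

memory[L4] = 80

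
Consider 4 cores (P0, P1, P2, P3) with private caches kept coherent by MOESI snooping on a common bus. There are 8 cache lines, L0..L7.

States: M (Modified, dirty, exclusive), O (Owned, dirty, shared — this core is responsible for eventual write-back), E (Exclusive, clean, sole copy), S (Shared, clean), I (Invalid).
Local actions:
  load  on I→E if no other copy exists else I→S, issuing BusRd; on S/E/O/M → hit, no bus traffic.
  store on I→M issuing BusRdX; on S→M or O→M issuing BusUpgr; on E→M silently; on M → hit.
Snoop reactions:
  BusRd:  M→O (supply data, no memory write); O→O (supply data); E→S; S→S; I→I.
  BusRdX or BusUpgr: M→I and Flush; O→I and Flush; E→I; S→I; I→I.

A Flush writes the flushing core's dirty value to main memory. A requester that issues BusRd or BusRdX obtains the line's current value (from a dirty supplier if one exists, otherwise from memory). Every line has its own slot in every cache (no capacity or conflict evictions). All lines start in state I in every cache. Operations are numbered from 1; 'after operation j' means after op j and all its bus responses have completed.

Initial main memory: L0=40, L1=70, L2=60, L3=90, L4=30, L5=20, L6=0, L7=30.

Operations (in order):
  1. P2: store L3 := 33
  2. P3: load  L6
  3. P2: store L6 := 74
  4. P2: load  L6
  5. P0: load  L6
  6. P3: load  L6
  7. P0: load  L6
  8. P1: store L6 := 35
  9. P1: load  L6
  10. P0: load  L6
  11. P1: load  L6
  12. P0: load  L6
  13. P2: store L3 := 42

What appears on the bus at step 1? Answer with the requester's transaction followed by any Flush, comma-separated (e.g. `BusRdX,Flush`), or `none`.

bus = BusRdX

step 1: P2: store L3 := 33  ⟶  IIMI  (L3)  txn=BusRdX  M[L3]=90
step 2: P3: load  L6  ⟶  IIIE  (L6)  txn=BusRd  M[L6]=0
step 3: P2: store L6 := 74  ⟶  IIMI  (L6)  txn=BusRdX  M[L6]=0
step 4: P2: load  L6  ⟶  IIMI  (L6)  txn=∅  M[L6]=0
step 5: P0: load  L6  ⟶  SIOI  (L6)  txn=BusRd  M[L6]=0
step 6: P3: load  L6  ⟶  SIOS  (L6)  txn=BusRd  M[L6]=0
step 7: P0: load  L6  ⟶  SIOS  (L6)  txn=∅  M[L6]=0
step 8: P1: store L6 := 35  ⟶  IMII  (L6)  txn=BusRdX+Flush  M[L6]=74
step 9: P1: load  L6  ⟶  IMII  (L6)  txn=∅  M[L6]=74
step 10: P0: load  L6  ⟶  SOII  (L6)  txn=BusRd  M[L6]=74
step 11: P1: load  L6  ⟶  SOII  (L6)  txn=∅  M[L6]=74
step 12: P0: load  L6  ⟶  SOII  (L6)  txn=∅  M[L6]=74
step 13: P2: store L3 := 42  ⟶  IIMI  (L3)  txn=∅  M[L3]=90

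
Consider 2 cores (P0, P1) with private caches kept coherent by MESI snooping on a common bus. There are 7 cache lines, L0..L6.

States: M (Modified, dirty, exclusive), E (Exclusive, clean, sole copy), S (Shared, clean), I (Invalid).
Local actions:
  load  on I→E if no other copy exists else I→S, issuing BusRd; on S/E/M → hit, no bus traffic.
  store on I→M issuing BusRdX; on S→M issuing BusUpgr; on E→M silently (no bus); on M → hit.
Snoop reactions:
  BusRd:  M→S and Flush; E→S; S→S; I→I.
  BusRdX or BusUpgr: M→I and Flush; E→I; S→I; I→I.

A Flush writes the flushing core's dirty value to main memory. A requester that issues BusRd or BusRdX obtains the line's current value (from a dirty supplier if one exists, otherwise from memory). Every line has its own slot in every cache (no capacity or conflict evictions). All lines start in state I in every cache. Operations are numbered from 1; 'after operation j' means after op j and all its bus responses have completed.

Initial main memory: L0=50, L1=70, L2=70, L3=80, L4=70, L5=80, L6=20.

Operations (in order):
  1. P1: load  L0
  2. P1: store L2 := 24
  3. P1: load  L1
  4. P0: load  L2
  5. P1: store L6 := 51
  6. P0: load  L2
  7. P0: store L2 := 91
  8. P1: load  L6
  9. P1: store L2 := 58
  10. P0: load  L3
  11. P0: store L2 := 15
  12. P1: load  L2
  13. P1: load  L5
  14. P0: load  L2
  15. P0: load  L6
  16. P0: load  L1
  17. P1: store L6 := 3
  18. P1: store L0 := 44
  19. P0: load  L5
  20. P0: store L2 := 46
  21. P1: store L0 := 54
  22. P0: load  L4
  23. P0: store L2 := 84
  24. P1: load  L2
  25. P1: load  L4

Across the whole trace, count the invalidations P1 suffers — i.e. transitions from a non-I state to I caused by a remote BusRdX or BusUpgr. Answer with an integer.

invalidations = 3

[1] P1: load  L0 | P0:I, P1:E(50) | bus: BusRd
[2] P1: store L2 := 24 | P0:I, P1:M(24) | bus: BusRdX
[3] P1: load  L1 | P0:I, P1:E(70) | bus: BusRd
[4] P0: load  L2 | P0:S(24), P1:S(24) | bus: BusRd,Flush
[5] P1: store L6 := 51 | P0:I, P1:M(51) | bus: BusRdX
[6] P0: load  L2 | P0:S(24), P1:S(24) | bus: none
[7] P0: store L2 := 91 | P0:M(91), P1:I | bus: BusUpgr
[8] P1: load  L6 | P0:I, P1:M(51) | bus: none
[9] P1: store L2 := 58 | P0:I, P1:M(58) | bus: BusRdX,Flush
[10] P0: load  L3 | P0:E(80), P1:I | bus: BusRd
[11] P0: store L2 := 15 | P0:M(15), P1:I | bus: BusRdX,Flush
[12] P1: load  L2 | P0:S(15), P1:S(15) | bus: BusRd,Flush
[13] P1: load  L5 | P0:I, P1:E(80) | bus: BusRd
[14] P0: load  L2 | P0:S(15), P1:S(15) | bus: none
[15] P0: load  L6 | P0:S(51), P1:S(51) | bus: BusRd,Flush
[16] P0: load  L1 | P0:S(70), P1:S(70) | bus: BusRd
[17] P1: store L6 := 3 | P0:I, P1:M(3) | bus: BusUpgr
[18] P1: store L0 := 44 | P0:I, P1:M(44) | bus: none
[19] P0: load  L5 | P0:S(80), P1:S(80) | bus: BusRd
[20] P0: store L2 := 46 | P0:M(46), P1:I | bus: BusUpgr
[21] P1: store L0 := 54 | P0:I, P1:M(54) | bus: none
[22] P0: load  L4 | P0:E(70), P1:I | bus: BusRd
[23] P0: store L2 := 84 | P0:M(84), P1:I | bus: none
[24] P1: load  L2 | P0:S(84), P1:S(84) | bus: BusRd,Flush
[25] P1: load  L4 | P0:S(70), P1:S(70) | bus: BusRd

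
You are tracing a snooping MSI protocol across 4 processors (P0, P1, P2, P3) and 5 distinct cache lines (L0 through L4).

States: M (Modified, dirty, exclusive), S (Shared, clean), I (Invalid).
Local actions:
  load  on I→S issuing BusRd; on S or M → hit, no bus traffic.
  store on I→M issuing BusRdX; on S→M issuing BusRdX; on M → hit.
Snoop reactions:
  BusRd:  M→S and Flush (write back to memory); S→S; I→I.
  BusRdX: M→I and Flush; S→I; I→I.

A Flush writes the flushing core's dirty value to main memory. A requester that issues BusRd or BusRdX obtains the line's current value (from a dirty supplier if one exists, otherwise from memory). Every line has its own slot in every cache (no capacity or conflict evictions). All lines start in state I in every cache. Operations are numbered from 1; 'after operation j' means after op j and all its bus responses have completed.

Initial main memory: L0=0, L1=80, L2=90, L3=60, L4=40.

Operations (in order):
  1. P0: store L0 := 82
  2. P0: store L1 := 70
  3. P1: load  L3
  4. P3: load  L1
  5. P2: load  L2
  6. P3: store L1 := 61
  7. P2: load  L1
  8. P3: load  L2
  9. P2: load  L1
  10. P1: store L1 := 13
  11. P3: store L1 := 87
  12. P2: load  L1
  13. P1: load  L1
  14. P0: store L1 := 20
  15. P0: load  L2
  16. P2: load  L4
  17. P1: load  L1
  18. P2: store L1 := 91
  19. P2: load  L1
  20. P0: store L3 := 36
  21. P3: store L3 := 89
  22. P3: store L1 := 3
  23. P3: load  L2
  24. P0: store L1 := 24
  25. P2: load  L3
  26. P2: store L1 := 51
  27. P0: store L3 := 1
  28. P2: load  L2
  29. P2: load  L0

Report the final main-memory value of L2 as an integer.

[1] P0: store L0 := 82 | P0:M(82), P1:I, P2:I, P3:I | bus: BusRdX
[2] P0: store L1 := 70 | P0:M(70), P1:I, P2:I, P3:I | bus: BusRdX
[3] P1: load  L3 | P0:I, P1:S(60), P2:I, P3:I | bus: BusRd
[4] P3: load  L1 | P0:S(70), P1:I, P2:I, P3:S(70) | bus: BusRd,Flush
[5] P2: load  L2 | P0:I, P1:I, P2:S(90), P3:I | bus: BusRd
[6] P3: store L1 := 61 | P0:I, P1:I, P2:I, P3:M(61) | bus: BusRdX
[7] P2: load  L1 | P0:I, P1:I, P2:S(61), P3:S(61) | bus: BusRd,Flush
[8] P3: load  L2 | P0:I, P1:I, P2:S(90), P3:S(90) | bus: BusRd
[9] P2: load  L1 | P0:I, P1:I, P2:S(61), P3:S(61) | bus: none
[10] P1: store L1 := 13 | P0:I, P1:M(13), P2:I, P3:I | bus: BusRdX
[11] P3: store L1 := 87 | P0:I, P1:I, P2:I, P3:M(87) | bus: BusRdX,Flush
[12] P2: load  L1 | P0:I, P1:I, P2:S(87), P3:S(87) | bus: BusRd,Flush
[13] P1: load  L1 | P0:I, P1:S(87), P2:S(87), P3:S(87) | bus: BusRd
[14] P0: store L1 := 20 | P0:M(20), P1:I, P2:I, P3:I | bus: BusRdX
[15] P0: load  L2 | P0:S(90), P1:I, P2:S(90), P3:S(90) | bus: BusRd
[16] P2: load  L4 | P0:I, P1:I, P2:S(40), P3:I | bus: BusRd
[17] P1: load  L1 | P0:S(20), P1:S(20), P2:I, P3:I | bus: BusRd,Flush
[18] P2: store L1 := 91 | P0:I, P1:I, P2:M(91), P3:I | bus: BusRdX
[19] P2: load  L1 | P0:I, P1:I, P2:M(91), P3:I | bus: none
[20] P0: store L3 := 36 | P0:M(36), P1:I, P2:I, P3:I | bus: BusRdX
[21] P3: store L3 := 89 | P0:I, P1:I, P2:I, P3:M(89) | bus: BusRdX,Flush
[22] P3: store L1 := 3 | P0:I, P1:I, P2:I, P3:M(3) | bus: BusRdX,Flush
[23] P3: load  L2 | P0:S(90), P1:I, P2:S(90), P3:S(90) | bus: none
[24] P0: store L1 := 24 | P0:M(24), P1:I, P2:I, P3:I | bus: BusRdX,Flush
[25] P2: load  L3 | P0:I, P1:I, P2:S(89), P3:S(89) | bus: BusRd,Flush
[26] P2: store L1 := 51 | P0:I, P1:I, P2:M(51), P3:I | bus: BusRdX,Flush
[27] P0: store L3 := 1 | P0:M(1), P1:I, P2:I, P3:I | bus: BusRdX
[28] P2: load  L2 | P0:S(90), P1:I, P2:S(90), P3:S(90) | bus: none
[29] P2: load  L0 | P0:S(82), P1:I, P2:S(82), P3:I | bus: BusRd,Flush

memory[L2] = 90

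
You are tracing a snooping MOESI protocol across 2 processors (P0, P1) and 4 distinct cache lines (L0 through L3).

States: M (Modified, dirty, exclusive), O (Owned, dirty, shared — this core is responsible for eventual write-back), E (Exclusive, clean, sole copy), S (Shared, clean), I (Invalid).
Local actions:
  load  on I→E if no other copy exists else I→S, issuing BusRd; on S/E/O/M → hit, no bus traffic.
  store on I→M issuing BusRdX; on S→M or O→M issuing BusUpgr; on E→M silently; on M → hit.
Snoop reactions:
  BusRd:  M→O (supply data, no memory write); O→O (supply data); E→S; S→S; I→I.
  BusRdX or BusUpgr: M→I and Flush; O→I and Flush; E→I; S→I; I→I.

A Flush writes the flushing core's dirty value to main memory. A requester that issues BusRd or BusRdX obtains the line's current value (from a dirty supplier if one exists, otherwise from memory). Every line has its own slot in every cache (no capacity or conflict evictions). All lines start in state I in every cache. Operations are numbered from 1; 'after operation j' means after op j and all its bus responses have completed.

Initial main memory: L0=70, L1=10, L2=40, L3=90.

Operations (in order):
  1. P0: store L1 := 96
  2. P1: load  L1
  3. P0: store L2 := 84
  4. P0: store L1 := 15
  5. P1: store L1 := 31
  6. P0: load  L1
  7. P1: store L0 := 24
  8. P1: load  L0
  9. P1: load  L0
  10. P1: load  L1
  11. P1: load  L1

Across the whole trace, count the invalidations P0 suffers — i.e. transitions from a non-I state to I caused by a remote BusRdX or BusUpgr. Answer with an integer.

invalidations = 1

1. P0: store L1 := 96  bus=[BusRdX]  L1: P0=M P1=I  mem[L1]=10
2. P1: load  L1  bus=[BusRd]  L1: P0=O P1=S  mem[L1]=10
3. P0: store L2 := 84  bus=[BusRdX]  L2: P0=M P1=I  mem[L2]=40
4. P0: store L1 := 15  bus=[BusUpgr]  L1: P0=M P1=I  mem[L1]=10
5. P1: store L1 := 31  bus=[BusRdX,Flush]  L1: P0=I P1=M  mem[L1]=15
6. P0: load  L1  bus=[BusRd]  L1: P0=S P1=O  mem[L1]=15
7. P1: store L0 := 24  bus=[BusRdX]  L0: P0=I P1=M  mem[L0]=70
8. P1: load  L0  bus=[-]  L0: P0=I P1=M  mem[L0]=70
9. P1: load  L0  bus=[-]  L0: P0=I P1=M  mem[L0]=70
10. P1: load  L1  bus=[-]  L1: P0=S P1=O  mem[L1]=15
11. P1: load  L1  bus=[-]  L1: P0=S P1=O  mem[L1]=15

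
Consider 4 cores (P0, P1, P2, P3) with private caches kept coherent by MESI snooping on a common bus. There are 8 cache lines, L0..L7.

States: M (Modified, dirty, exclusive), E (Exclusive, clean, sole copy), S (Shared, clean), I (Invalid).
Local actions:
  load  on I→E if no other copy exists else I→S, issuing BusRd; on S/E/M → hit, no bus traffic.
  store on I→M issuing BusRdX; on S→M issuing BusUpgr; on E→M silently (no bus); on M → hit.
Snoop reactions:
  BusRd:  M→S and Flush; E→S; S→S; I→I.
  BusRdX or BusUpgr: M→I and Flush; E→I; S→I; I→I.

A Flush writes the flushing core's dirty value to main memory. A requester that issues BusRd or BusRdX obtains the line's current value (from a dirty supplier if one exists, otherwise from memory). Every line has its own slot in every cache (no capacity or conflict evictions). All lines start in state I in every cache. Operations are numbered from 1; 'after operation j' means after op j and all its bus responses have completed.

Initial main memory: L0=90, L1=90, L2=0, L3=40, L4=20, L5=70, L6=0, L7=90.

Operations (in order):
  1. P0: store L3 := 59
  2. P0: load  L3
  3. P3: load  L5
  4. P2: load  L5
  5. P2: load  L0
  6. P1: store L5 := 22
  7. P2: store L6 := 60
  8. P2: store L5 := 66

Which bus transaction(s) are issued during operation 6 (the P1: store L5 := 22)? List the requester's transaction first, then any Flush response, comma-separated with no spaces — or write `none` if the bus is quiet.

[1] P0: store L3 := 59 | P0:M(59), P1:I, P2:I, P3:I | bus: BusRdX
[2] P0: load  L3 | P0:M(59), P1:I, P2:I, P3:I | bus: none
[3] P3: load  L5 | P0:I, P1:I, P2:I, P3:E(70) | bus: BusRd
[4] P2: load  L5 | P0:I, P1:I, P2:S(70), P3:S(70) | bus: BusRd
[5] P2: load  L0 | P0:I, P1:I, P2:E(90), P3:I | bus: BusRd
[6] P1: store L5 := 22 | P0:I, P1:M(22), P2:I, P3:I | bus: BusRdX
[7] P2: store L6 := 60 | P0:I, P1:I, P2:M(60), P3:I | bus: BusRdX
[8] P2: store L5 := 66 | P0:I, P1:I, P2:M(66), P3:I | bus: BusRdX,Flush

bus = BusRdX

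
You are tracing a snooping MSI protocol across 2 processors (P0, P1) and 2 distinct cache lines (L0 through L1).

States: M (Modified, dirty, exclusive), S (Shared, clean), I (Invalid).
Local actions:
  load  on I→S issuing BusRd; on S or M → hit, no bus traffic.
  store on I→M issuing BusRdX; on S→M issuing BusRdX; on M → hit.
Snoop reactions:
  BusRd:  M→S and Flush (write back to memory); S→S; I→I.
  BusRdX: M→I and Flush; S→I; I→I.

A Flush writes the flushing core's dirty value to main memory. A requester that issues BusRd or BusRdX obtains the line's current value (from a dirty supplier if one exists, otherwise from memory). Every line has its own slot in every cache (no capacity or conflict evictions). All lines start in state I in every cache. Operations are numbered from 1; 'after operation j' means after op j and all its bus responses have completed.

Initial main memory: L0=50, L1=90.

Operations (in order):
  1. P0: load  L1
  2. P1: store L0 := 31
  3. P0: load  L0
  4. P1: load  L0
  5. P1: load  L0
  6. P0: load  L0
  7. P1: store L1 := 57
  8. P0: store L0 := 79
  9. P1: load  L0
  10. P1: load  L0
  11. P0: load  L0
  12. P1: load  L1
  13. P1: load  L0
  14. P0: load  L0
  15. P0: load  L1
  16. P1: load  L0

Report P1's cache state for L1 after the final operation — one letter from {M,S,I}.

state = S

  op1 P0: load  L1 → S/I on L1; bus BusRd; mem=90
  op2 P1: store L0 := 31 → I/M on L0; bus BusRdX; mem=50
  op3 P0: load  L0 → S/S on L0; bus BusRd Flush; mem=31
  op4 P1: load  L0 → S/S on L0; bus (none); mem=31
  op5 P1: load  L0 → S/S on L0; bus (none); mem=31
  op6 P0: load  L0 → S/S on L0; bus (none); mem=31
  op7 P1: store L1 := 57 → I/M on L1; bus BusRdX; mem=90
  op8 P0: store L0 := 79 → M/I on L0; bus BusRdX; mem=31
  op9 P1: load  L0 → S/S on L0; bus BusRd Flush; mem=79
  op10 P1: load  L0 → S/S on L0; bus (none); mem=79
  op11 P0: load  L0 → S/S on L0; bus (none); mem=79
  op12 P1: load  L1 → I/M on L1; bus (none); mem=90
  op13 P1: load  L0 → S/S on L0; bus (none); mem=79
  op14 P0: load  L0 → S/S on L0; bus (none); mem=79
  op15 P0: load  L1 → S/S on L1; bus BusRd Flush; mem=57
  op16 P1: load  L0 → S/S on L0; bus (none); mem=79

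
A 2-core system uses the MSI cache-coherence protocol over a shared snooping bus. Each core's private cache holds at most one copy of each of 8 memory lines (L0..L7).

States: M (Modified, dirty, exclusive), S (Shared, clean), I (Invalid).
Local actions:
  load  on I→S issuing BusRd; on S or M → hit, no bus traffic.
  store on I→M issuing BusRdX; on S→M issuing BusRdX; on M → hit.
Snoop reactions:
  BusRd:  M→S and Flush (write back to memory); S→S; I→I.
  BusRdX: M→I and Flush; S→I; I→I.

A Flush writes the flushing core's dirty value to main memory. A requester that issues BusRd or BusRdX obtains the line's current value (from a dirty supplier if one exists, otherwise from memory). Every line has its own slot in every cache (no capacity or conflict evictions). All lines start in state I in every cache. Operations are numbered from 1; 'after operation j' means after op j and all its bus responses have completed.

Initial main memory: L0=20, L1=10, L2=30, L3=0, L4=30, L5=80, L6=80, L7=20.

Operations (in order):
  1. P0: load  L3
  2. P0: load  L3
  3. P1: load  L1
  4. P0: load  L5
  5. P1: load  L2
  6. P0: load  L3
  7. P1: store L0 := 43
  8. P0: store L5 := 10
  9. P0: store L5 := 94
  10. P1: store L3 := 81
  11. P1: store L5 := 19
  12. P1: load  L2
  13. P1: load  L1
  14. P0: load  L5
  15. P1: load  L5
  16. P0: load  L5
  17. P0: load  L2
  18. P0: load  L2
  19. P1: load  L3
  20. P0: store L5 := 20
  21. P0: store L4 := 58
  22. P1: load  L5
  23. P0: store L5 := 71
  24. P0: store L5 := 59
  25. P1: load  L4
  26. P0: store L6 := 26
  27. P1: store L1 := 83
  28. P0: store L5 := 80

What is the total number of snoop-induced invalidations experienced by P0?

[1] P0: load  L3 | P0:S(0), P1:I | bus: BusRd
[2] P0: load  L3 | P0:S(0), P1:I | bus: none
[3] P1: load  L1 | P0:I, P1:S(10) | bus: BusRd
[4] P0: load  L5 | P0:S(80), P1:I | bus: BusRd
[5] P1: load  L2 | P0:I, P1:S(30) | bus: BusRd
[6] P0: load  L3 | P0:S(0), P1:I | bus: none
[7] P1: store L0 := 43 | P0:I, P1:M(43) | bus: BusRdX
[8] P0: store L5 := 10 | P0:M(10), P1:I | bus: BusRdX
[9] P0: store L5 := 94 | P0:M(94), P1:I | bus: none
[10] P1: store L3 := 81 | P0:I, P1:M(81) | bus: BusRdX
[11] P1: store L5 := 19 | P0:I, P1:M(19) | bus: BusRdX,Flush
[12] P1: load  L2 | P0:I, P1:S(30) | bus: none
[13] P1: load  L1 | P0:I, P1:S(10) | bus: none
[14] P0: load  L5 | P0:S(19), P1:S(19) | bus: BusRd,Flush
[15] P1: load  L5 | P0:S(19), P1:S(19) | bus: none
[16] P0: load  L5 | P0:S(19), P1:S(19) | bus: none
[17] P0: load  L2 | P0:S(30), P1:S(30) | bus: BusRd
[18] P0: load  L2 | P0:S(30), P1:S(30) | bus: none
[19] P1: load  L3 | P0:I, P1:M(81) | bus: none
[20] P0: store L5 := 20 | P0:M(20), P1:I | bus: BusRdX
[21] P0: store L4 := 58 | P0:M(58), P1:I | bus: BusRdX
[22] P1: load  L5 | P0:S(20), P1:S(20) | bus: BusRd,Flush
[23] P0: store L5 := 71 | P0:M(71), P1:I | bus: BusRdX
[24] P0: store L5 := 59 | P0:M(59), P1:I | bus: none
[25] P1: load  L4 | P0:S(58), P1:S(58) | bus: BusRd,Flush
[26] P0: store L6 := 26 | P0:M(26), P1:I | bus: BusRdX
[27] P1: store L1 := 83 | P0:I, P1:M(83) | bus: BusRdX
[28] P0: store L5 := 80 | P0:M(80), P1:I | bus: none

invalidations = 2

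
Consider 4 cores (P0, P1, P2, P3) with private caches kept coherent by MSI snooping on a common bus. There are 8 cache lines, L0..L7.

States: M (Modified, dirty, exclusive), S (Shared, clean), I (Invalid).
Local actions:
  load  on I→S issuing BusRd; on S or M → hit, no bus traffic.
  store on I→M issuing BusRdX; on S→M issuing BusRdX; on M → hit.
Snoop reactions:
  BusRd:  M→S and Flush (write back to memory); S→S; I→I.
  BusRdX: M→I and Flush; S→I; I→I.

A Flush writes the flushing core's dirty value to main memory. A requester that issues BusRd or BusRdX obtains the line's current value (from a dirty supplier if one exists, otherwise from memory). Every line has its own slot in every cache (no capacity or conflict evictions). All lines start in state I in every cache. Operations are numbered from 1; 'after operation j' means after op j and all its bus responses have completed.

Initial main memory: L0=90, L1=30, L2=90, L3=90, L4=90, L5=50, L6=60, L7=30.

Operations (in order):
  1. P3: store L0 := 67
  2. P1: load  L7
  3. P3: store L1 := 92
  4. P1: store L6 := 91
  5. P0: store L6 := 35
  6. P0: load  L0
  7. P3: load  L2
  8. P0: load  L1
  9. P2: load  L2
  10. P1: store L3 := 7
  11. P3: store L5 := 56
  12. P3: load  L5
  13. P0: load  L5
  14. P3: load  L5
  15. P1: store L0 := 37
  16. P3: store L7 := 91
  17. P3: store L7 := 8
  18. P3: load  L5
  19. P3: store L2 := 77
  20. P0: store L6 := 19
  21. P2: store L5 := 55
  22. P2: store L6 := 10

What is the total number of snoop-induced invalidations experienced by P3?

invalidations = 2

1. P3: store L0 := 67  bus=[BusRdX]  L0: P0=I P1=I P2=I P3=M  mem[L0]=90
2. P1: load  L7  bus=[BusRd]  L7: P0=I P1=S P2=I P3=I  mem[L7]=30
3. P3: store L1 := 92  bus=[BusRdX]  L1: P0=I P1=I P2=I P3=M  mem[L1]=30
4. P1: store L6 := 91  bus=[BusRdX]  L6: P0=I P1=M P2=I P3=I  mem[L6]=60
5. P0: store L6 := 35  bus=[BusRdX,Flush]  L6: P0=M P1=I P2=I P3=I  mem[L6]=91
6. P0: load  L0  bus=[BusRd,Flush]  L0: P0=S P1=I P2=I P3=S  mem[L0]=67
7. P3: load  L2  bus=[BusRd]  L2: P0=I P1=I P2=I P3=S  mem[L2]=90
8. P0: load  L1  bus=[BusRd,Flush]  L1: P0=S P1=I P2=I P3=S  mem[L1]=92
9. P2: load  L2  bus=[BusRd]  L2: P0=I P1=I P2=S P3=S  mem[L2]=90
10. P1: store L3 := 7  bus=[BusRdX]  L3: P0=I P1=M P2=I P3=I  mem[L3]=90
11. P3: store L5 := 56  bus=[BusRdX]  L5: P0=I P1=I P2=I P3=M  mem[L5]=50
12. P3: load  L5  bus=[-]  L5: P0=I P1=I P2=I P3=M  mem[L5]=50
13. P0: load  L5  bus=[BusRd,Flush]  L5: P0=S P1=I P2=I P3=S  mem[L5]=56
14. P3: load  L5  bus=[-]  L5: P0=S P1=I P2=I P3=S  mem[L5]=56
15. P1: store L0 := 37  bus=[BusRdX]  L0: P0=I P1=M P2=I P3=I  mem[L0]=67
16. P3: store L7 := 91  bus=[BusRdX]  L7: P0=I P1=I P2=I P3=M  mem[L7]=30
17. P3: store L7 := 8  bus=[-]  L7: P0=I P1=I P2=I P3=M  mem[L7]=30
18. P3: load  L5  bus=[-]  L5: P0=S P1=I P2=I P3=S  mem[L5]=56
19. P3: store L2 := 77  bus=[BusRdX]  L2: P0=I P1=I P2=I P3=M  mem[L2]=90
20. P0: store L6 := 19  bus=[-]  L6: P0=M P1=I P2=I P3=I  mem[L6]=91
21. P2: store L5 := 55  bus=[BusRdX]  L5: P0=I P1=I P2=M P3=I  mem[L5]=56
22. P2: store L6 := 10  bus=[BusRdX,Flush]  L6: P0=I P1=I P2=M P3=I  mem[L6]=19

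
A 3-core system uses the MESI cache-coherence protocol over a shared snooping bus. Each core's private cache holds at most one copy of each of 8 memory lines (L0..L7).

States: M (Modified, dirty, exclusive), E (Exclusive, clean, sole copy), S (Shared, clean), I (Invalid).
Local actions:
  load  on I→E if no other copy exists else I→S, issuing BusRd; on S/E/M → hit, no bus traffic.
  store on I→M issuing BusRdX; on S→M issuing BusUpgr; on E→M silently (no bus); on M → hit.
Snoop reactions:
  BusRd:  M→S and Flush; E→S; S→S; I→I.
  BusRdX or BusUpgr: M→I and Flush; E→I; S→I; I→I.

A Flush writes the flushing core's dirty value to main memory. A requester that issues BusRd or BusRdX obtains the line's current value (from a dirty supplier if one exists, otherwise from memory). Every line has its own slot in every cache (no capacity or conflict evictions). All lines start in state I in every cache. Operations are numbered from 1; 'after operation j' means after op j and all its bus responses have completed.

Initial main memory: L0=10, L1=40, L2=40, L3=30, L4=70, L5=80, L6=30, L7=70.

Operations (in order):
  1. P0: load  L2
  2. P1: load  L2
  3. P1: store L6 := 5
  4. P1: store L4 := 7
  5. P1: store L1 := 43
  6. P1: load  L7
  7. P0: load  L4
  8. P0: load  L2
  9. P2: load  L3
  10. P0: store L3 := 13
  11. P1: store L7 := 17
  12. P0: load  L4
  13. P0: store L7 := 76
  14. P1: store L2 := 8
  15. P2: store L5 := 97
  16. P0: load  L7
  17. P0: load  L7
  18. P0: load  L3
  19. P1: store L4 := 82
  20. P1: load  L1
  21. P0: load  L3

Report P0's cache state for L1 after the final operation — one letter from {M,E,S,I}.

1. P0: load  L2  bus=[BusRd]  L2: P0=E P1=I P2=I  mem[L2]=40
2. P1: load  L2  bus=[BusRd]  L2: P0=S P1=S P2=I  mem[L2]=40
3. P1: store L6 := 5  bus=[BusRdX]  L6: P0=I P1=M P2=I  mem[L6]=30
4. P1: store L4 := 7  bus=[BusRdX]  L4: P0=I P1=M P2=I  mem[L4]=70
5. P1: store L1 := 43  bus=[BusRdX]  L1: P0=I P1=M P2=I  mem[L1]=40
6. P1: load  L7  bus=[BusRd]  L7: P0=I P1=E P2=I  mem[L7]=70
7. P0: load  L4  bus=[BusRd,Flush]  L4: P0=S P1=S P2=I  mem[L4]=7
8. P0: load  L2  bus=[-]  L2: P0=S P1=S P2=I  mem[L2]=40
9. P2: load  L3  bus=[BusRd]  L3: P0=I P1=I P2=E  mem[L3]=30
10. P0: store L3 := 13  bus=[BusRdX]  L3: P0=M P1=I P2=I  mem[L3]=30
11. P1: store L7 := 17  bus=[-]  L7: P0=I P1=M P2=I  mem[L7]=70
12. P0: load  L4  bus=[-]  L4: P0=S P1=S P2=I  mem[L4]=7
13. P0: store L7 := 76  bus=[BusRdX,Flush]  L7: P0=M P1=I P2=I  mem[L7]=17
14. P1: store L2 := 8  bus=[BusUpgr]  L2: P0=I P1=M P2=I  mem[L2]=40
15. P2: store L5 := 97  bus=[BusRdX]  L5: P0=I P1=I P2=M  mem[L5]=80
16. P0: load  L7  bus=[-]  L7: P0=M P1=I P2=I  mem[L7]=17
17. P0: load  L7  bus=[-]  L7: P0=M P1=I P2=I  mem[L7]=17
18. P0: load  L3  bus=[-]  L3: P0=M P1=I P2=I  mem[L3]=30
19. P1: store L4 := 82  bus=[BusUpgr]  L4: P0=I P1=M P2=I  mem[L4]=7
20. P1: load  L1  bus=[-]  L1: P0=I P1=M P2=I  mem[L1]=40
21. P0: load  L3  bus=[-]  L3: P0=M P1=I P2=I  mem[L3]=30

state = I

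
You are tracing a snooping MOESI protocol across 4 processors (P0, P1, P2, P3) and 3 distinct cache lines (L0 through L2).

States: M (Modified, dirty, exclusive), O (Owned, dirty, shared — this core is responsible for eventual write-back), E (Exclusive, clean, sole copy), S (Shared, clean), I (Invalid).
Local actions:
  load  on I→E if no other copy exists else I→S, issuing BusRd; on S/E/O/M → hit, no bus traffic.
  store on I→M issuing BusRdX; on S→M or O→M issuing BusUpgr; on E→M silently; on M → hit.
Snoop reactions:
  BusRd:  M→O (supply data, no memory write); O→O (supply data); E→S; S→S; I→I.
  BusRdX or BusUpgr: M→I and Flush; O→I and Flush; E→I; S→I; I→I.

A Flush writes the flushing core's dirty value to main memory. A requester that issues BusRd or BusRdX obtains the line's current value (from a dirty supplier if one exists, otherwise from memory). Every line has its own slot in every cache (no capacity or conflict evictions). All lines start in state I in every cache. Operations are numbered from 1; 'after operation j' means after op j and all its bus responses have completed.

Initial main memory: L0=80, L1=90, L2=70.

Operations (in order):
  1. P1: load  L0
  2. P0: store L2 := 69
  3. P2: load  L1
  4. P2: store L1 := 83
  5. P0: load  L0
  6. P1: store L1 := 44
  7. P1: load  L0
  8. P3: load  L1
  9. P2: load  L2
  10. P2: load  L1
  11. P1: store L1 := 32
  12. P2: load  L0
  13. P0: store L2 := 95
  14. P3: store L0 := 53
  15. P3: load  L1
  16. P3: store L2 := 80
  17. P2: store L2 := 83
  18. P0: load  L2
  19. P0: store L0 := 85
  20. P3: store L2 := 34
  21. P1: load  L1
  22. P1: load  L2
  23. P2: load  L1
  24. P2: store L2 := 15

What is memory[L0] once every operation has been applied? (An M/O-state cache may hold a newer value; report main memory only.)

step 1: P1: load  L0  ⟶  IEII  (L0)  txn=BusRd  M[L0]=80
step 2: P0: store L2 := 69  ⟶  MIII  (L2)  txn=BusRdX  M[L2]=70
step 3: P2: load  L1  ⟶  IIEI  (L1)  txn=BusRd  M[L1]=90
step 4: P2: store L1 := 83  ⟶  IIMI  (L1)  txn=∅  M[L1]=90
step 5: P0: load  L0  ⟶  SSII  (L0)  txn=BusRd  M[L0]=80
step 6: P1: store L1 := 44  ⟶  IMII  (L1)  txn=BusRdX+Flush  M[L1]=83
step 7: P1: load  L0  ⟶  SSII  (L0)  txn=∅  M[L0]=80
step 8: P3: load  L1  ⟶  IOIS  (L1)  txn=BusRd  M[L1]=83
step 9: P2: load  L2  ⟶  OISI  (L2)  txn=BusRd  M[L2]=70
step 10: P2: load  L1  ⟶  IOSS  (L1)  txn=BusRd  M[L1]=83
step 11: P1: store L1 := 32  ⟶  IMII  (L1)  txn=BusUpgr  M[L1]=83
step 12: P2: load  L0  ⟶  SSSI  (L0)  txn=BusRd  M[L0]=80
step 13: P0: store L2 := 95  ⟶  MIII  (L2)  txn=BusUpgr  M[L2]=70
step 14: P3: store L0 := 53  ⟶  IIIM  (L0)  txn=BusRdX  M[L0]=80
step 15: P3: load  L1  ⟶  IOIS  (L1)  txn=BusRd  M[L1]=83
step 16: P3: store L2 := 80  ⟶  IIIM  (L2)  txn=BusRdX+Flush  M[L2]=95
step 17: P2: store L2 := 83  ⟶  IIMI  (L2)  txn=BusRdX+Flush  M[L2]=80
step 18: P0: load  L2  ⟶  SIOI  (L2)  txn=BusRd  M[L2]=80
step 19: P0: store L0 := 85  ⟶  MIII  (L0)  txn=BusRdX+Flush  M[L0]=53
step 20: P3: store L2 := 34  ⟶  IIIM  (L2)  txn=BusRdX+Flush  M[L2]=83
step 21: P1: load  L1  ⟶  IOIS  (L1)  txn=∅  M[L1]=83
step 22: P1: load  L2  ⟶  ISIO  (L2)  txn=BusRd  M[L2]=83
step 23: P2: load  L1  ⟶  IOSS  (L1)  txn=BusRd  M[L1]=83
step 24: P2: store L2 := 15  ⟶  IIMI  (L2)  txn=BusRdX+Flush  M[L2]=34

memory[L0] = 53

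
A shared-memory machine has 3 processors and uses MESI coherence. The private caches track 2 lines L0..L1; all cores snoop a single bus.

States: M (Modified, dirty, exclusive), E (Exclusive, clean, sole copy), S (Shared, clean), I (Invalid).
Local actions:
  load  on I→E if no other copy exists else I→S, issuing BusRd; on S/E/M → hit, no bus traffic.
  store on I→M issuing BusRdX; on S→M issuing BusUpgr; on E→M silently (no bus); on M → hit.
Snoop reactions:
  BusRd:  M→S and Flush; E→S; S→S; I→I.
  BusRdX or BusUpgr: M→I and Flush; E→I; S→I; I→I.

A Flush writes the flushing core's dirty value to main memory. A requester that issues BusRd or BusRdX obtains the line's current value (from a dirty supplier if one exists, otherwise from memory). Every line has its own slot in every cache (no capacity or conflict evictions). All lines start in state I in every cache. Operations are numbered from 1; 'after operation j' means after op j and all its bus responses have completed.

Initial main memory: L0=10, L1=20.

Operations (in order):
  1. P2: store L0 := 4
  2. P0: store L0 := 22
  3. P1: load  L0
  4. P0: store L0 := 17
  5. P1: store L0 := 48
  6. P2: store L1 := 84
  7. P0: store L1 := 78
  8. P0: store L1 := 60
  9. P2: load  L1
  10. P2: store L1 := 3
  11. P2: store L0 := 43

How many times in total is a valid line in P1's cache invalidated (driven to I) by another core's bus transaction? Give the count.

[1] P2: store L0 := 4 | P0:I, P1:I, P2:M(4) | bus: BusRdX
[2] P0: store L0 := 22 | P0:M(22), P1:I, P2:I | bus: BusRdX,Flush
[3] P1: load  L0 | P0:S(22), P1:S(22), P2:I | bus: BusRd,Flush
[4] P0: store L0 := 17 | P0:M(17), P1:I, P2:I | bus: BusUpgr
[5] P1: store L0 := 48 | P0:I, P1:M(48), P2:I | bus: BusRdX,Flush
[6] P2: store L1 := 84 | P0:I, P1:I, P2:M(84) | bus: BusRdX
[7] P0: store L1 := 78 | P0:M(78), P1:I, P2:I | bus: BusRdX,Flush
[8] P0: store L1 := 60 | P0:M(60), P1:I, P2:I | bus: none
[9] P2: load  L1 | P0:S(60), P1:I, P2:S(60) | bus: BusRd,Flush
[10] P2: store L1 := 3 | P0:I, P1:I, P2:M(3) | bus: BusUpgr
[11] P2: store L0 := 43 | P0:I, P1:I, P2:M(43) | bus: BusRdX,Flush

invalidations = 2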